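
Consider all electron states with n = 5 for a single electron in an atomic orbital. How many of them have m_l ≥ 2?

12

Go through l = 0, …, 4 (the values permitted for n = 5).
The (l, m_l) pairs meeting m_l ≥ 2 give: l=2 → 1; l=3 → 2; l=4 → 3.
Orbitals: 1 + 2 + 3 = 6. Each orbital carries two spin states, so 6 × 2 = 12 states.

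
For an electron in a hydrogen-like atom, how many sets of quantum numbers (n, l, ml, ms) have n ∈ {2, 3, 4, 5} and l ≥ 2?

76

Per-shell orbital counts meeting the constraint:
n=3 → 5; n=4 → 12; n=5 → 21.
Orbitals: 5 + 12 + 21 = 38. Including both spin states (ms = ±1/2) gives 2 × 38 = 76 states.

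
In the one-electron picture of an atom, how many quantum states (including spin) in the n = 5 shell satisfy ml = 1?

8

With n = 5 the allowed l are 0, 1, …, 4.
Per l-value: l=1 → 1; l=2 → 1; l=3 → 1; l=4 → 1.
Orbitals: 1 + 1 + 1 + 1 = 4. Each orbital carries two spin states, so 4 × 2 = 8 states.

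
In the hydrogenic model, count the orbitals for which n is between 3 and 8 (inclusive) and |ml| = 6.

6

Go shell by shell, enumerating (l, ml) with |ml| = 6:
n=7 → 2; n=8 → 4.
Total orbitals: 2 + 4 = 6.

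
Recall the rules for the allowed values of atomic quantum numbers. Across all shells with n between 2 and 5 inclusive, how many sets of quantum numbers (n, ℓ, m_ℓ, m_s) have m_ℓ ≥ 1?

For each n in the range, tally the orbitals obeying m_ℓ ≥ 1:
n=2 → 1; n=3 → 3; n=4 → 6; n=5 → 10.
Orbitals: 1 + 3 + 6 + 10 = 20. Including both spin states (m_s = ±1/2) gives 2 × 20 = 40 states.

40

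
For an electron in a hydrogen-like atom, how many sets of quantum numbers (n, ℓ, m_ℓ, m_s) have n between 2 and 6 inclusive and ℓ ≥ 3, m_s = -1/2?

50

Go shell by shell, enumerating (ℓ, m_ℓ) with ℓ ≥ 3:
n=4 → 7; n=5 → 16; n=6 → 27.
Orbitals: 7 + 16 + 27 = 50. With m_s fixed to -1/2 there is one state per orbital, so 50 states.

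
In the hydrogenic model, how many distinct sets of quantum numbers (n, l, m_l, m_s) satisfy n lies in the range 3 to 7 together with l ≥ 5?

70

Treat each shell separately and count matching orbitals:
n=6 → 11; n=7 → 24.
Orbitals: 11 + 24 = 35. Including both spin states (m_s = ±1/2) gives 2 × 35 = 70 states.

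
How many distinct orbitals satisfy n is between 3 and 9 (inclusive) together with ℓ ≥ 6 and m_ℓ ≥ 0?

46

Treat each shell separately and count matching orbitals:
n=7 → 7; n=8 → 15; n=9 → 24.
Total orbitals: 7 + 15 + 24 = 46.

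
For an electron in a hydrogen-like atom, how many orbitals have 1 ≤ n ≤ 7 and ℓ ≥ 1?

Count contributing orbitals for each principal shell:
n=2 → 3; n=3 → 8; n=4 → 15; n=5 → 24; n=6 → 35; n=7 → 48.
Total orbitals: 3 + 8 + 15 + 24 + 35 + 48 = 133.

133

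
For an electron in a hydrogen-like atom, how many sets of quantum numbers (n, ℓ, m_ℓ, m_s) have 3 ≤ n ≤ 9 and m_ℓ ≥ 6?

For each n in the range, tally the orbitals obeying m_ℓ ≥ 6:
n=7 → 1; n=8 → 3; n=9 → 6.
Orbitals: 1 + 3 + 6 = 10. Including both spin states (m_s = ±1/2) gives 2 × 10 = 20 states.

20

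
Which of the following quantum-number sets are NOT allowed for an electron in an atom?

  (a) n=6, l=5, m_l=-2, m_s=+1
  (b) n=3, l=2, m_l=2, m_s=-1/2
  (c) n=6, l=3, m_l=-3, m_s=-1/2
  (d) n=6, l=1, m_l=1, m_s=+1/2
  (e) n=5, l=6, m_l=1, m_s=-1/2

(a) and (e)

(a) has m_s = +1, but an electron's spin must be ±1/2.
(e) has l = 6 ≥ n = 5, violating 0 ≤ l ≤ n−1.
The remaining sets (b), (c), (d) satisfy all four rules.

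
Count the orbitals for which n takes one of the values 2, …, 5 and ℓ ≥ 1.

50

Per-shell orbital counts meeting the constraint:
n=2 → 3; n=3 → 8; n=4 → 15; n=5 → 24.
Total orbitals: 3 + 8 + 15 + 24 = 50.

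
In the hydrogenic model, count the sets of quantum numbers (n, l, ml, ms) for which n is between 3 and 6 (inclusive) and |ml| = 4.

12

Count contributing orbitals for each principal shell:
n=5 → 2; n=6 → 4.
Orbitals: 2 + 4 = 6. Including both spin states (ms = ±1/2) gives 2 × 6 = 12 states.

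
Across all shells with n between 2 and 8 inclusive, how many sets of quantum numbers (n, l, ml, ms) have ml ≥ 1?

Count contributing orbitals for each principal shell:
n=2 → 1; n=3 → 3; n=4 → 6; n=5 → 10; n=6 → 15; n=7 → 21; n=8 → 28.
Orbitals: 1 + 3 + 6 + 10 + 15 + 21 + 28 = 84. Including both spin states (ms = ±1/2) gives 2 × 84 = 168 states.

168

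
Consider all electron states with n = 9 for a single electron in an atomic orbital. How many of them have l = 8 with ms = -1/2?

For n = 9, l ranges over 0 … 8.
Contributions: l=8 → 17.
Orbitals: 17. With ms fixed to a single value there is one state per orbital, giving 17 states.

17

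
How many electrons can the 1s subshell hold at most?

2

A subshell with l = 0 has 2l+1 = 1 orbital, each holding 2 electrons (spin ±1/2), so 1 × 2 = 2.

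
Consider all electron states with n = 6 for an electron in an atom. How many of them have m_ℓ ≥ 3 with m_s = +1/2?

6

The n = 6 shell has ℓ = 0 through 5; check each.
The (ℓ, m_ℓ) pairs meeting m_ℓ ≥ 3 give: ℓ=3 → 1; ℓ=4 → 2; ℓ=5 → 3.
Orbitals: 1 + 2 + 3 = 6. With m_s fixed to a single value there is one state per orbital, giving 6 states.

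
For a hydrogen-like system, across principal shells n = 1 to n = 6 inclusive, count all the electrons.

182

Shell n has n² orbitals: 1²=1 + 2²=4 + 3²=9 + 4²=16 + 5²=25 + 6²=36 = 91 orbitals.
Two spin states per orbital: 2 × 91 = 182 electrons.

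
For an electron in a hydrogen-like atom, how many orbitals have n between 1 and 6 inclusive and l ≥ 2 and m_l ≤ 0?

40

Count contributing orbitals for each principal shell:
n=3 → 3; n=4 → 7; n=5 → 12; n=6 → 18.
Total orbitals: 3 + 7 + 12 + 18 = 40.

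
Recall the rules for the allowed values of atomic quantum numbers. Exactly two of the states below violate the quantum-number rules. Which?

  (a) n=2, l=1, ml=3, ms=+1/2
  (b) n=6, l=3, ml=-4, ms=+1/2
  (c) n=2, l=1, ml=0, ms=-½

(a) and (b)

(a) has |ml| = 3 > l = 1, violating −l ≤ ml ≤ l.
(b) has |ml| = 4 > l = 3, violating −l ≤ ml ≤ l.
The remaining set (c) satisfies all four rules.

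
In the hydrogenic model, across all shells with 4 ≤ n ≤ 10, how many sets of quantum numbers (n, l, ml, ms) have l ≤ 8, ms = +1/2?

352

Go shell by shell, enumerating (l, ml) with l ≤ 8:
n=4 → 16; n=5 → 25; n=6 → 36; n=7 → 49; n=8 → 64; n=9 → 81; n=10 → 81.
Orbitals: 16 + 25 + 36 + 49 + 64 + 81 + 81 = 352. With ms fixed to +1/2 there is one state per orbital, so 352 states.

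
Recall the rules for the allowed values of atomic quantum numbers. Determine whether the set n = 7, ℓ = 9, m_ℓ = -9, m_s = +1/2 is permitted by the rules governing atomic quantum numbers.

No

The orbital quantum number must satisfy 0 ≤ ℓ ≤ n−1. With n = 7 the allowed ℓ values are 0, 1, 2, 3, 4, 5, 6, so ℓ = 9 is out of range.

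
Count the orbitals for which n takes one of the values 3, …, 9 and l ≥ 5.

130

Count contributing orbitals for each principal shell:
n=6 → 11; n=7 → 24; n=8 → 39; n=9 → 56.
Total orbitals: 11 + 24 + 39 + 56 = 130.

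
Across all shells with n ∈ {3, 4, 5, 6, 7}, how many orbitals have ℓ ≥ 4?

Go shell by shell, enumerating (ℓ, m_ℓ) with ℓ ≥ 4:
n=5 → 9; n=6 → 20; n=7 → 33.
Total orbitals: 9 + 20 + 33 = 62.

62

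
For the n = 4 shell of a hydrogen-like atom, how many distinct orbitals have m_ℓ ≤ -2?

3

With n = 4 the allowed ℓ are 0, 1, …, 3.
Per ℓ-value: ℓ=2 → 1; ℓ=3 → 2.
Total orbitals: 1 + 2 = 3.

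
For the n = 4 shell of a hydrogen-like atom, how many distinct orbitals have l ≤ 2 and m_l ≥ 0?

Go through l = 0, …, 3 (the values permitted for n = 4).
Orbitals with l ≤ 2 and m_l ≥ 0, by l: l=0 → 1; l=1 → 2; l=2 → 3.
Total orbitals: 1 + 2 + 3 = 6.

6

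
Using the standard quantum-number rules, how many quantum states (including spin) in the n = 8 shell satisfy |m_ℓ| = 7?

4

The (ℓ, m_ℓ) pairs meeting |m_ℓ| = 7 give: ℓ=7 → 2.
Orbitals: 2. Each orbital carries two spin states, so 2 × 2 = 4 states.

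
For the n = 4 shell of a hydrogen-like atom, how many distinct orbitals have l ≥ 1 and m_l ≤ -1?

The n = 4 shell has l = 0 through 3; check each.
Per l-value: l=1 → 1; l=2 → 2; l=3 → 3.
Total orbitals: 1 + 2 + 3 = 6.

6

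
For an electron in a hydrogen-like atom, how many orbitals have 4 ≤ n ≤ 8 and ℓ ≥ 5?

74

Go shell by shell, enumerating (ℓ, m_ℓ) with ℓ ≥ 5:
n=6 → 11; n=7 → 24; n=8 → 39.
Total orbitals: 11 + 24 + 39 = 74.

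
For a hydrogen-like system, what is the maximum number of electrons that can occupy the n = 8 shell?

A shell holds 2n² electrons: 2 × 8² = 2 × 64 = 128.

128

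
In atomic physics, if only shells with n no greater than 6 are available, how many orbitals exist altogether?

Total orbitals = 1² + 2² + 3² + 4² + 5² + 6² = 91.

91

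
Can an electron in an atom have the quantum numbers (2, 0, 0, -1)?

No

The spin quantum number for an electron can only be m_s = +1/2 or −1/2; m_s = -1 is not one of those.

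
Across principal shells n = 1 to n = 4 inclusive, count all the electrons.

Shell n has n² orbitals: 1²=1 + 2²=4 + 3²=9 + 4²=16 = 30 orbitals.
Two spin states per orbital: 2 × 30 = 60 electrons.

60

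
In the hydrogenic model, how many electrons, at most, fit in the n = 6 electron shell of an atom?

A shell holds 2n² electrons: 2 × 6² = 2 × 36 = 72.

72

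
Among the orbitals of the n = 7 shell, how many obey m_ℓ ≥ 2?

15

Go through ℓ = 0, …, 6 (the values permitted for n = 7).
Per ℓ-value: ℓ=2 → 1; ℓ=3 → 2; ℓ=4 → 3; ℓ=5 → 4; ℓ=6 → 5.
Total orbitals: 1 + 2 + 3 + 4 + 5 = 15.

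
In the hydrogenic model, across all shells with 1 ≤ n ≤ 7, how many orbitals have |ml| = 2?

Go shell by shell, enumerating (l, ml) with |ml| = 2:
n=3 → 2; n=4 → 4; n=5 → 6; n=6 → 8; n=7 → 10.
Total orbitals: 2 + 4 + 6 + 8 + 10 = 30.

30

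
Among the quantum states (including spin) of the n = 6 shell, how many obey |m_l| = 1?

20

The n = 6 shell has l = 0 through 5; check each.
Per l-value: l=1 → 2; l=2 → 2; l=3 → 2; l=4 → 2; l=5 → 2.
Orbitals: 2 + 2 + 2 + 2 + 2 = 10. Each orbital carries two spin states, so 10 × 2 = 20 states.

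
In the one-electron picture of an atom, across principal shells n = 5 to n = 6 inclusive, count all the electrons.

Shell n has n² orbitals: 5²=25 + 6²=36 = 61 orbitals.
Two spin states per orbital: 2 × 61 = 122 electrons.

122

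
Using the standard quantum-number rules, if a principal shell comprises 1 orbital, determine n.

n² = 1 ⇒ n = 1.

n = 1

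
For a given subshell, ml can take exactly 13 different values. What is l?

l = 6 (i)

ml ranges over 2l+1 integers, so 2l+1 = 13 ⇒ l = 6.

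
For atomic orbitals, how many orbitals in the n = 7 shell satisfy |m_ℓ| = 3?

8

Go through ℓ = 0, …, 6 (the values permitted for n = 7).
The (ℓ, m_ℓ) pairs meeting |m_ℓ| = 3 give: ℓ=3 → 2; ℓ=4 → 2; ℓ=5 → 2; ℓ=6 → 2.
Total orbitals: 2 + 2 + 2 + 2 = 8.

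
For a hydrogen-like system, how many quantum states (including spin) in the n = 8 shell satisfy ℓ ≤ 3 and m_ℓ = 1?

Per ℓ-value: ℓ=1 → 1; ℓ=2 → 1; ℓ=3 → 1.
Orbitals: 1 + 1 + 1 = 3. Each orbital carries two spin states, so 3 × 2 = 6 states.

6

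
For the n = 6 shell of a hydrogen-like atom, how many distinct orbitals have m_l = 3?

3

The n = 6 shell has l = 0 through 5; check each.
Orbitals with m_l = 3, by l: l=3 → 1; l=4 → 1; l=5 → 1.
Total orbitals: 1 + 1 + 1 = 3.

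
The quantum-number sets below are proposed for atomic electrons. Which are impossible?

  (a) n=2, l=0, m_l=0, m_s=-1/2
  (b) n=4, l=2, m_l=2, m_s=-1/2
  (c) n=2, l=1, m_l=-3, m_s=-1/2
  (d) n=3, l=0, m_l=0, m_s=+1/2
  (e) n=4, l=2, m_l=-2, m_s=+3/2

(c) has |m_l| = 3 > l = 1, violating −l ≤ m_l ≤ l.
(e) has m_s = +3/2, but an electron's spin must be ±1/2.
The remaining sets (a), (b), (d) satisfy all four rules.

(c) and (e)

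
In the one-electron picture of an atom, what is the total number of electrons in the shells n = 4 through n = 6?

Shell n has n² orbitals: 4²=16 + 5²=25 + 6²=36 = 77 orbitals.
Two spin states per orbital: 2 × 77 = 154 electrons.

154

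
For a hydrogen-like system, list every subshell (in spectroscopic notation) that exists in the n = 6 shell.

6s, 6p, 6d, 6f, 6g, 6h

For n = 6, ℓ runs from 0 to 5. In spectroscopic notation ℓ = 0,1,2,… ↔ s,p,d,f,g,h,i, so the subshells are 6s, 6p, 6d, 6f, 6g, 6h.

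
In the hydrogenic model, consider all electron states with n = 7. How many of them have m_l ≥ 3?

20

For n = 7, l ranges over 0 … 6.
Contributions: l=3 → 1; l=4 → 2; l=5 → 3; l=6 → 4.
Orbitals: 1 + 2 + 3 + 4 = 10. Each orbital carries two spin states, so 10 × 2 = 20 states.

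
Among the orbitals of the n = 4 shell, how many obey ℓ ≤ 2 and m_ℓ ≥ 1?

3

Go through ℓ = 0, …, 3 (the values permitted for n = 4).
Contributions: ℓ=1 → 1; ℓ=2 → 2.
Total orbitals: 1 + 2 = 3.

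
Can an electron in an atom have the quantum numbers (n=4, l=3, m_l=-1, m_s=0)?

The spin quantum number for an electron can only be m_s = +1/2 or −1/2; m_s = 0 is not one of those.

Not allowed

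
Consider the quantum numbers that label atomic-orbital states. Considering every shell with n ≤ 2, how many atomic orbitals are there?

Total orbitals = 1² + 2² = 5.

5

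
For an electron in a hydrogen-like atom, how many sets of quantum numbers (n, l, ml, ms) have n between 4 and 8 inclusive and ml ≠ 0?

320

For each n in the range, tally the orbitals obeying ml ≠ 0:
n=4 → 12; n=5 → 20; n=6 → 30; n=7 → 42; n=8 → 56.
Orbitals: 12 + 20 + 30 + 42 + 56 = 160. Including both spin states (ms = ±1/2) gives 2 × 160 = 320 states.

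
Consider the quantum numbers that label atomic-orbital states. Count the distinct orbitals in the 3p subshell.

A subshell has 2l+1 orbitals; with l = 1, that's 3.

3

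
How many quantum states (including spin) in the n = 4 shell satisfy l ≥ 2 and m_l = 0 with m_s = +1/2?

Go through l = 0, …, 3 (the values permitted for n = 4).
Orbitals with l ≥ 2 and m_l = 0, by l: l=2 → 1; l=3 → 1.
Orbitals: 1 + 1 = 2. With m_s fixed to a single value there is one state per orbital, giving 2 states.

2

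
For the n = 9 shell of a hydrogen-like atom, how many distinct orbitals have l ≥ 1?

Go through l = 0, …, 8 (the values permitted for n = 9).
Orbitals with l ≥ 1, by l: l=1 → 3; l=2 → 5; l=3 → 7; l=4 → 9; l=5 → 11; l=6 → 13; l=7 → 15; l=8 → 17.
Total orbitals: 3 + 5 + 7 + 9 + 11 + 13 + 15 + 17 = 80.

80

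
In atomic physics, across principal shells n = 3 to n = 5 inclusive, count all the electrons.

100

Shell n has n² orbitals: 3²=9 + 4²=16 + 5²=25 = 50 orbitals.
Two spin states per orbital: 2 × 50 = 100 electrons.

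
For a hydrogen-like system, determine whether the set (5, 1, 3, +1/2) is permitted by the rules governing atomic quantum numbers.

The magnetic quantum number must satisfy −ℓ ≤ m_ℓ ≤ ℓ. With ℓ = 1, m_ℓ can only be -1, 0, 1, so m_ℓ = 3 is forbidden.

Invalid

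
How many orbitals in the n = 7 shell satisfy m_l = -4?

Contributions: l=4 → 1; l=5 → 1; l=6 → 1.
Total orbitals: 1 + 1 + 1 = 3.

3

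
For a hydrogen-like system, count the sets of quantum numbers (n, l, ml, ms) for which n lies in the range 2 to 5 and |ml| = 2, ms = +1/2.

12

Go shell by shell, enumerating (l, ml) with |ml| = 2:
n=3 → 2; n=4 → 4; n=5 → 6.
Orbitals: 2 + 4 + 6 = 12. With ms fixed to +1/2 there is one state per orbital, so 12 states.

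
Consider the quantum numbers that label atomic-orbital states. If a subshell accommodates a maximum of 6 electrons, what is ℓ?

ℓ = 1 (p)

2(2ℓ+1) = 6 ⇒ 2ℓ+1 = 3 ⇒ ℓ = 1.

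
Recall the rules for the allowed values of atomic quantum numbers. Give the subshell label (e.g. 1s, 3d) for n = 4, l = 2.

l = 2 corresponds to the letter 'd', so the subshell is 4d.

4d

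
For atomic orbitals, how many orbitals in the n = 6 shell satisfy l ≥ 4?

Per l-value: l=4 → 9; l=5 → 11.
Total orbitals: 9 + 11 = 20.

20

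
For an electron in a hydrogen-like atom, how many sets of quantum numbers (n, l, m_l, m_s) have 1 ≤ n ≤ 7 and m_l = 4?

12

Treat each shell separately and count matching orbitals:
n=5 → 1; n=6 → 2; n=7 → 3.
Orbitals: 1 + 2 + 3 = 6. Including both spin states (m_s = ±1/2) gives 2 × 6 = 12 states.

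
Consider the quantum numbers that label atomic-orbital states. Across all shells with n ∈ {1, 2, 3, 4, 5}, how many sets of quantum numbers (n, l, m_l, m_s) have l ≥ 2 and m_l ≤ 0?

Treat each shell separately and count matching orbitals:
n=3 → 3; n=4 → 7; n=5 → 12.
Orbitals: 3 + 7 + 12 = 22. Including both spin states (m_s = ±1/2) gives 2 × 22 = 44 states.

44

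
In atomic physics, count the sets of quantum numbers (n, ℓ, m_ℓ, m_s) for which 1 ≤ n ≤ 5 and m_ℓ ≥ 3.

For each n in the range, tally the orbitals obeying m_ℓ ≥ 3:
n=4 → 1; n=5 → 3.
Orbitals: 1 + 3 = 4. Including both spin states (m_s = ±1/2) gives 2 × 4 = 8 states.

8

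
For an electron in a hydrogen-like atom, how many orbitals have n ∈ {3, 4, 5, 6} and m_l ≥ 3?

Per-shell orbital counts meeting the constraint:
n=4 → 1; n=5 → 3; n=6 → 6.
Total orbitals: 1 + 3 + 6 = 10.

10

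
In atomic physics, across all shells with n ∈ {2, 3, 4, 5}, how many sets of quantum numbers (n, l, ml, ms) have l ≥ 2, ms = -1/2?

38

Work shell by shell — for each n, count the (l, ml) pairs that satisfy l ≥ 2:
n=3 → 5; n=4 → 12; n=5 → 21.
Orbitals: 5 + 12 + 21 = 38. With ms fixed to -1/2 there is one state per orbital, so 38 states.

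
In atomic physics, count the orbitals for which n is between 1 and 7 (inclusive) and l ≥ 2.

Per-shell orbital counts meeting the constraint:
n=3 → 5; n=4 → 12; n=5 → 21; n=6 → 32; n=7 → 45.
Total orbitals: 5 + 12 + 21 + 32 + 45 = 115.

115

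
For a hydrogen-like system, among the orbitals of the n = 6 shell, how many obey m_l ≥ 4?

Orbitals with m_l ≥ 4, by l: l=4 → 1; l=5 → 2.
Total orbitals: 1 + 2 = 3.

3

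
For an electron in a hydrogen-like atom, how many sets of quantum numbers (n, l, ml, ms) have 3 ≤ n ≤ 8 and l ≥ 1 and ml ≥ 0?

Work shell by shell — for each n, count the (l, ml) pairs that satisfy l ≥ 1 and ml ≥ 0:
n=3 → 5; n=4 → 9; n=5 → 14; n=6 → 20; n=7 → 27; n=8 → 35.
Orbitals: 5 + 9 + 14 + 20 + 27 + 35 = 110. Including both spin states (ms = ±1/2) gives 2 × 110 = 220 states.

220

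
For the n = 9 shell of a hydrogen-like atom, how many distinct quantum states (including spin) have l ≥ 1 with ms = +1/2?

80

The n = 9 shell has l = 0 through 8; check each.
Contributions: l=1 → 3; l=2 → 5; l=3 → 7; l=4 → 9; l=5 → 11; l=6 → 13; l=7 → 15; l=8 → 17.
Orbitals: 3 + 5 + 7 + 9 + 11 + 13 + 15 + 17 = 80. With ms fixed to a single value there is one state per orbital, giving 80 states.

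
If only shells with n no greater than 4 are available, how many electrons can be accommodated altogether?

Total orbitals = 1² + 2² + 3² + 4² = 30. Doubling for spin gives 60 electrons.

60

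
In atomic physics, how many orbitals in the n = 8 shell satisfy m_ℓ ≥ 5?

6

The (ℓ, m_ℓ) pairs meeting m_ℓ ≥ 5 give: ℓ=5 → 1; ℓ=6 → 2; ℓ=7 → 3.
Total orbitals: 1 + 2 + 3 = 6.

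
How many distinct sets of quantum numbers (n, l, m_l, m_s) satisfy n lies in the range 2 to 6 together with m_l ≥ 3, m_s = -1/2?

10

Go shell by shell, enumerating (l, m_l) with m_l ≥ 3:
n=4 → 1; n=5 → 3; n=6 → 6.
Orbitals: 1 + 3 + 6 = 10. With m_s fixed to -1/2 there is one state per orbital, so 10 states.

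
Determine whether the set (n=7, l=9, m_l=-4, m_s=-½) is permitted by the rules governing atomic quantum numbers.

Invalid

The orbital quantum number must satisfy 0 ≤ l ≤ n−1. With n = 7 the allowed l values are 0, 1, 2, 3, 4, 5, 6, so l = 9 is out of range.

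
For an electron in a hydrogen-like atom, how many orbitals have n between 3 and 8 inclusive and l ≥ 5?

74

Per-shell orbital counts meeting the constraint:
n=6 → 11; n=7 → 24; n=8 → 39.
Total orbitals: 11 + 24 + 39 = 74.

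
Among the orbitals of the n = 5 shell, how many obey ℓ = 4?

9

For n = 5, ℓ ranges over 0 … 4.
The (ℓ, m_ℓ) pairs meeting ℓ = 4 give: ℓ=4 → 9.
Total orbitals: 9.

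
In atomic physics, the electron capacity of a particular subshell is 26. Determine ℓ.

ℓ = 6

2(2ℓ+1) = 26 ⇒ 2ℓ+1 = 13 ⇒ ℓ = 6.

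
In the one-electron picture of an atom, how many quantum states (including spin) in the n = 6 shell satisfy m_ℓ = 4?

4

Per ℓ-value: ℓ=4 → 1; ℓ=5 → 1.
Orbitals: 1 + 1 = 2. Each orbital carries two spin states, so 2 × 2 = 4 states.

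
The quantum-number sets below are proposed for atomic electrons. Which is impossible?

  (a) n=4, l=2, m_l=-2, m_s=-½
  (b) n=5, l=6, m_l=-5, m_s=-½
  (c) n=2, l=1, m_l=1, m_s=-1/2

(b)

(b) has l = 6 ≥ n = 5, violating 0 ≤ l ≤ n−1.
The remaining sets (a), (c) satisfy all four rules.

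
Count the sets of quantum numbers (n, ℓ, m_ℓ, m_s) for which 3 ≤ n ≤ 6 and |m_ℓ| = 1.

Treat each shell separately and count matching orbitals:
n=3 → 4; n=4 → 6; n=5 → 8; n=6 → 10.
Orbitals: 4 + 6 + 8 + 10 = 28. Including both spin states (m_s = ±1/2) gives 2 × 28 = 56 states.

56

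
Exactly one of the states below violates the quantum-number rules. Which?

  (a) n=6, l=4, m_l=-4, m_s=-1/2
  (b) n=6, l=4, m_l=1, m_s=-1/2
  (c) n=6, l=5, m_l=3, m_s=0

(c) has m_s = 0, but an electron's spin must be ±1/2.
The remaining sets (a), (b) satisfy all four rules.

(c)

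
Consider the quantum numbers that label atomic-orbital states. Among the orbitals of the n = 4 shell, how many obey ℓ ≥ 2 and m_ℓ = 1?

For n = 4, ℓ ranges over 0 … 3.
Per ℓ-value: ℓ=2 → 1; ℓ=3 → 1.
Total orbitals: 1 + 1 = 2.

2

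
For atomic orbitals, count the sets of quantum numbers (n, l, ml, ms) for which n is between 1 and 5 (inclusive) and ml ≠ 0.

Treat each shell separately and count matching orbitals:
n=2 → 2; n=3 → 6; n=4 → 12; n=5 → 20.
Orbitals: 2 + 6 + 12 + 20 = 40. Including both spin states (ms = ±1/2) gives 2 × 40 = 80 states.

80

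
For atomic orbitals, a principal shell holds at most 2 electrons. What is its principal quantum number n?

n = 1

2n² = 2 ⇒ n² = 1 ⇒ n = 1.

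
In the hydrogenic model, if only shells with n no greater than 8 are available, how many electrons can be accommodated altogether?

408

Total orbitals = 1² + 2² + 3² + 4² + 5² + 6² + 7² + 8² = 204. Doubling for spin gives 408 electrons.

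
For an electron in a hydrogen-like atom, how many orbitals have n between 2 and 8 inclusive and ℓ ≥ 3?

145

Go shell by shell, enumerating (ℓ, m_ℓ) with ℓ ≥ 3:
n=4 → 7; n=5 → 16; n=6 → 27; n=7 → 40; n=8 → 55.
Total orbitals: 7 + 16 + 27 + 40 + 55 = 145.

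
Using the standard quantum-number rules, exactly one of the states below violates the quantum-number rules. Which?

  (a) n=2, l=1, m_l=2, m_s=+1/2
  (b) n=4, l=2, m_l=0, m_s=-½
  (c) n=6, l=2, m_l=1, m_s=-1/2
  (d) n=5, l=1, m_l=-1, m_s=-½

(a)

(a) has |m_l| = 2 > l = 1, violating −l ≤ m_l ≤ l.
The remaining sets (b), (c), (d) satisfy all four rules.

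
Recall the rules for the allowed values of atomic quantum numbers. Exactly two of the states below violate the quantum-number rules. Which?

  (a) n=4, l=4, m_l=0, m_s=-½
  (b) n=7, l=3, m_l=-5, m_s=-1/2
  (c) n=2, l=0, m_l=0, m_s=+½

(a) and (b)

(a) has l = 4 ≥ n = 4, violating 0 ≤ l ≤ n−1.
(b) has |m_l| = 5 > l = 3, violating −l ≤ m_l ≤ l.
The remaining set (c) satisfies all four rules.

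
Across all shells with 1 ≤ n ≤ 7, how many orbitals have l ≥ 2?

Count contributing orbitals for each principal shell:
n=3 → 5; n=4 → 12; n=5 → 21; n=6 → 32; n=7 → 45.
Total orbitals: 5 + 12 + 21 + 32 + 45 = 115.

115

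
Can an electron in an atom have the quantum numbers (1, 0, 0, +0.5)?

Valid

n = 1 is a positive integer. l = 0 satisfies 0 ≤ l ≤ n−1 = 0. m_l = 0 lies in the range −l … +l (here 0). m_s = +1/2 is one of ±1/2.
All four constraints are satisfied.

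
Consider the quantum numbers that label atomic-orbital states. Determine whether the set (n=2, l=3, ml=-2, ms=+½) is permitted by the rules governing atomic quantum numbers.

Invalid

The orbital quantum number must satisfy 0 ≤ l ≤ n−1. With n = 2 the allowed l values are 0, 1, so l = 3 is out of range.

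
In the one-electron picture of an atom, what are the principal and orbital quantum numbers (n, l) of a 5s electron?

n = 5, l = 0

The leading integer gives n = 5; the letter 's' means l = 0.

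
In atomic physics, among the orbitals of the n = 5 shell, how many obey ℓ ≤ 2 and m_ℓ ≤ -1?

The n = 5 shell has ℓ = 0 through 4; check each.
Contributions: ℓ=1 → 1; ℓ=2 → 2.
Total orbitals: 1 + 2 = 3.

3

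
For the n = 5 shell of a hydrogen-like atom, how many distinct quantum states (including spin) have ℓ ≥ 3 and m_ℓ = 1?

4

With n = 5 the allowed ℓ are 0, 1, …, 4.
Contributions: ℓ=3 → 1; ℓ=4 → 1.
Orbitals: 1 + 1 = 2. Each orbital carries two spin states, so 2 × 2 = 4 states.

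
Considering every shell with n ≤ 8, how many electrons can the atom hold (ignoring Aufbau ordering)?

408

Total orbitals = 1² + 2² + 3² + 4² + 5² + 6² + 7² + 8² = 204. Doubling for spin gives 408 electrons.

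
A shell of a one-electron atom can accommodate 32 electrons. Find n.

n = 4

2n² = 32 ⇒ n² = 16 ⇒ n = 4.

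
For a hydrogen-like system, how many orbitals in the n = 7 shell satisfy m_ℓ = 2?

5

For n = 7, ℓ ranges over 0 … 6.
Contributions: ℓ=2 → 1; ℓ=3 → 1; ℓ=4 → 1; ℓ=5 → 1; ℓ=6 → 1.
Total orbitals: 1 + 1 + 1 + 1 + 1 = 5.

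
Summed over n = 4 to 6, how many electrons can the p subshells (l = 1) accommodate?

A p subshell (l = 1) exists for every n ≥ 2, so shells n = 4, 5, 6 each contribute one — 3 subshells.
Since each p subshell holds 2(2·1+1) = 6 electrons, the total is 3 × 6 = 18.

18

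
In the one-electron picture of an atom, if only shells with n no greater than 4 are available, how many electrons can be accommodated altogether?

60

Total orbitals = 1² + 2² + 3² + 4² = 30. Doubling for spin gives 60 electrons.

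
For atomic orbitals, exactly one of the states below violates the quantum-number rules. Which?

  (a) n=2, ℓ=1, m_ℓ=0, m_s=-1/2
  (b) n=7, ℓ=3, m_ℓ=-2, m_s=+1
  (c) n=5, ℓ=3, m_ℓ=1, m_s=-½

(b) has m_s = +1, but an electron's spin must be ±1/2.
The remaining sets (a), (c) satisfy all four rules.

(b)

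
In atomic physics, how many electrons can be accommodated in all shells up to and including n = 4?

60

Total orbitals = 1² + 2² + 3² + 4² = 30. Doubling for spin gives 60 electrons.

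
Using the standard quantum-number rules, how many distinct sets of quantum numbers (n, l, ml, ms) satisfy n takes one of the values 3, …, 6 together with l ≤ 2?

Work shell by shell — for each n, count the (l, ml) pairs that satisfy l ≤ 2:
n=3 → 9; n=4 → 9; n=5 → 9; n=6 → 9.
Orbitals: 9 + 9 + 9 + 9 = 36. Including both spin states (ms = ±1/2) gives 2 × 36 = 72 states.

72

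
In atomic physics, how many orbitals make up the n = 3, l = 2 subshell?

5

A subshell has 2l+1 orbitals; with l = 2, that's 5.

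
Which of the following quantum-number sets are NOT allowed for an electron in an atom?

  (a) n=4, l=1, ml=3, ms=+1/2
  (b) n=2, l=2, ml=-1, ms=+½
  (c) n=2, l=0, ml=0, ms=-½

(a) and (b)

(a) has |ml| = 3 > l = 1, violating −l ≤ ml ≤ l.
(b) has l = 2 ≥ n = 2, violating 0 ≤ l ≤ n−1.
The remaining set (c) satisfies all four rules.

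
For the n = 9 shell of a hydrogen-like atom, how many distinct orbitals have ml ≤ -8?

1

Orbitals with ml ≤ -8, by l: l=8 → 1.
Total orbitals: 1.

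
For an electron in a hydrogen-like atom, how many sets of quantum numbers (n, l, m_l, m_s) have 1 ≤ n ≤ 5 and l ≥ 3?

46

For each n in the range, tally the orbitals obeying l ≥ 3:
n=4 → 7; n=5 → 16.
Orbitals: 7 + 16 = 23. Including both spin states (m_s = ±1/2) gives 2 × 23 = 46 states.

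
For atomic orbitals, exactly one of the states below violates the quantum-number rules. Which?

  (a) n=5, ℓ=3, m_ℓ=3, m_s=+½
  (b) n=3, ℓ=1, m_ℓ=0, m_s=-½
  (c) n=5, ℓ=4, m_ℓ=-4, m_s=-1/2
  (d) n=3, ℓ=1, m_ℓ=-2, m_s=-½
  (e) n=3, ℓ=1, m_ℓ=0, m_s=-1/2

(d) has |m_ℓ| = 2 > ℓ = 1, violating −ℓ ≤ m_ℓ ≤ ℓ.
The remaining sets (a), (b), (c), (e) satisfy all four rules.

(d)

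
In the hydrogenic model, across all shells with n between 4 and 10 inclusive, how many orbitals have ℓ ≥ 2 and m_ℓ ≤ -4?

56

Go shell by shell, enumerating (ℓ, m_ℓ) with ℓ ≥ 2 and m_ℓ ≤ -4:
n=5 → 1; n=6 → 3; n=7 → 6; n=8 → 10; n=9 → 15; n=10 → 21.
Total orbitals: 1 + 3 + 6 + 10 + 15 + 21 = 56.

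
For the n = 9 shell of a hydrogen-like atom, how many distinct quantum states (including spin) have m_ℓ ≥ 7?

6

The n = 9 shell has ℓ = 0 through 8; check each.
Per ℓ-value: ℓ=7 → 1; ℓ=8 → 2.
Orbitals: 1 + 2 = 3. Each orbital carries two spin states, so 3 × 2 = 6 states.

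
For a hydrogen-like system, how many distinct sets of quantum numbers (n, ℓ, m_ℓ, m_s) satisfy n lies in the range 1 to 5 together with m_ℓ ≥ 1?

40

Treat each shell separately and count matching orbitals:
n=2 → 1; n=3 → 3; n=4 → 6; n=5 → 10.
Orbitals: 1 + 3 + 6 + 10 = 20. Including both spin states (m_s = ±1/2) gives 2 × 20 = 40 states.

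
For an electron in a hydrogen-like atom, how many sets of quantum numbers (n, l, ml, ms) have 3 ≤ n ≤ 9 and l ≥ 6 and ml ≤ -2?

Count contributing orbitals for each principal shell:
n=7 → 5; n=8 → 11; n=9 → 18.
Orbitals: 5 + 11 + 18 = 34. Including both spin states (ms = ±1/2) gives 2 × 34 = 68 states.

68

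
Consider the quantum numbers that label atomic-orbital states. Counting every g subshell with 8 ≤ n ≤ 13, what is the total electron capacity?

A g subshell (l = 4) exists for every n ≥ 5, so shells n = 8, 9, 10, 11, 12, 13 each contribute one — 6 subshells.
Since each g subshell holds 2(2·4+1) = 18 electrons, the total is 6 × 18 = 108.

108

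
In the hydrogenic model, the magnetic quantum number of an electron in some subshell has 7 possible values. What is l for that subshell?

l = 3 (f)

ml ranges over 2l+1 integers, so 2l+1 = 7 ⇒ l = 3.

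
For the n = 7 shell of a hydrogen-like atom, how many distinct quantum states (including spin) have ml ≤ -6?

2

Go through l = 0, …, 6 (the values permitted for n = 7).
The (l, ml) pairs meeting ml ≤ -6 give: l=6 → 1.
Orbitals: 1. Each orbital carries two spin states, so 1 × 2 = 2 states.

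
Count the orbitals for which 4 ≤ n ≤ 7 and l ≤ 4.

91

Go shell by shell, enumerating (l, ml) with l ≤ 4:
n=4 → 16; n=5 → 25; n=6 → 25; n=7 → 25.
Total orbitals: 16 + 25 + 25 + 25 = 91.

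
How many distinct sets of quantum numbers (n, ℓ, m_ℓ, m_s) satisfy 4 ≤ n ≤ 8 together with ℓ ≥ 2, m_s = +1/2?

Go shell by shell, enumerating (ℓ, m_ℓ) with ℓ ≥ 2:
n=4 → 12; n=5 → 21; n=6 → 32; n=7 → 45; n=8 → 60.
Orbitals: 12 + 21 + 32 + 45 + 60 = 170. With m_s fixed to +1/2 there is one state per orbital, so 170 states.

170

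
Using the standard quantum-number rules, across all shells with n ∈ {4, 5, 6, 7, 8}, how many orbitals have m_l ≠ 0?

Per-shell orbital counts meeting the constraint:
n=4 → 12; n=5 → 20; n=6 → 30; n=7 → 42; n=8 → 56.
Total orbitals: 12 + 20 + 30 + 42 + 56 = 160.

160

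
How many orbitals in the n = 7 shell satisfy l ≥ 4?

33

Go through l = 0, …, 6 (the values permitted for n = 7).
Contributions: l=4 → 9; l=5 → 11; l=6 → 13.
Total orbitals: 9 + 11 + 13 = 33.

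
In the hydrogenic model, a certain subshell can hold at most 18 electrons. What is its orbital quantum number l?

l = 4

2(2l+1) = 18 ⇒ 2l+1 = 9 ⇒ l = 4.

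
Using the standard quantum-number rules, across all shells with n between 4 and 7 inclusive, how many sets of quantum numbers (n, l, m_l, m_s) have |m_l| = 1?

Count contributing orbitals for each principal shell:
n=4 → 6; n=5 → 8; n=6 → 10; n=7 → 12.
Orbitals: 6 + 8 + 10 + 12 = 36. Including both spin states (m_s = ±1/2) gives 2 × 36 = 72 states.

72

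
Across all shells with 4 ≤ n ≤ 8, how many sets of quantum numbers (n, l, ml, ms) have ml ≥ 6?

Count contributing orbitals for each principal shell:
n=7 → 1; n=8 → 3.
Orbitals: 1 + 3 = 4. Including both spin states (ms = ±1/2) gives 2 × 4 = 8 states.

8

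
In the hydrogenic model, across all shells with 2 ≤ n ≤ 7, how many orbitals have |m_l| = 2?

Count contributing orbitals for each principal shell:
n=3 → 2; n=4 → 4; n=5 → 6; n=6 → 8; n=7 → 10.
Total orbitals: 2 + 4 + 6 + 8 + 10 = 30.

30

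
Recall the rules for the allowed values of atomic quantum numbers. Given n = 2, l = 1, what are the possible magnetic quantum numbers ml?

ml takes every integer from −l to +l. With l = 1 that gives the 3 values -1, 0, 1.

-1, 0, 1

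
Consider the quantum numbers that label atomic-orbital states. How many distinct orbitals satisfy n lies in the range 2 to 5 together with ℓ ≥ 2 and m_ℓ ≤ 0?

22

Treat each shell separately and count matching orbitals:
n=3 → 3; n=4 → 7; n=5 → 12.
Total orbitals: 3 + 7 + 12 = 22.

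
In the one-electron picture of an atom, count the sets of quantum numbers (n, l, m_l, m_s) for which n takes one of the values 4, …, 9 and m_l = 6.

Go shell by shell, enumerating (l, m_l) with m_l = 6:
n=7 → 1; n=8 → 2; n=9 → 3.
Orbitals: 1 + 2 + 3 = 6. Including both spin states (m_s = ±1/2) gives 2 × 6 = 12 states.

12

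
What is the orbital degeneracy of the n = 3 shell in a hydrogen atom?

9

The n = 3 shell contains n² = 3² = 9 orbitals.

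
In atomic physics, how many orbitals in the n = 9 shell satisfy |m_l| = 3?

The n = 9 shell has l = 0 through 8; check each.
Orbitals with |m_l| = 3, by l: l=3 → 2; l=4 → 2; l=5 → 2; l=6 → 2; l=7 → 2; l=8 → 2.
Total orbitals: 2 + 2 + 2 + 2 + 2 + 2 = 12.

12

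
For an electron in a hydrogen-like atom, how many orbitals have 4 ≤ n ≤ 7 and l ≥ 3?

90

For each n in the range, tally the orbitals obeying l ≥ 3:
n=4 → 7; n=5 → 16; n=6 → 27; n=7 → 40.
Total orbitals: 7 + 16 + 27 + 40 = 90.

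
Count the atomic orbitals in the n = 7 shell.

The n = 7 shell contains n² = 7² = 49 orbitals.

49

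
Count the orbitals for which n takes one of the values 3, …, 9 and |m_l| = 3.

42

Treat each shell separately and count matching orbitals:
n=4 → 2; n=5 → 4; n=6 → 6; n=7 → 8; n=8 → 10; n=9 → 12.
Total orbitals: 2 + 4 + 6 + 8 + 10 + 12 = 42.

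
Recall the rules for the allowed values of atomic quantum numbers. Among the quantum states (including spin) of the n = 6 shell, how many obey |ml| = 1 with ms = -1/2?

Go through l = 0, …, 5 (the values permitted for n = 6).
Orbitals with |ml| = 1, by l: l=1 → 2; l=2 → 2; l=3 → 2; l=4 → 2; l=5 → 2.
Orbitals: 2 + 2 + 2 + 2 + 2 = 10. With ms fixed to a single value there is one state per orbital, giving 10 states.

10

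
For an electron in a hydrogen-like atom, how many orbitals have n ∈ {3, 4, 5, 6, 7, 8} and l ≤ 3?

Go shell by shell, enumerating (l, m_l) with l ≤ 3:
n=3 → 9; n=4 → 16; n=5 → 16; n=6 → 16; n=7 → 16; n=8 → 16.
Total orbitals: 9 + 16 + 16 + 16 + 16 + 16 = 89.

89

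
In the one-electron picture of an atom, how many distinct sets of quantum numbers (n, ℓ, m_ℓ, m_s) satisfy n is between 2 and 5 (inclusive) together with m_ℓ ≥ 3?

For each n in the range, tally the orbitals obeying m_ℓ ≥ 3:
n=4 → 1; n=5 → 3.
Orbitals: 1 + 3 = 4. Including both spin states (m_s = ±1/2) gives 2 × 4 = 8 states.

8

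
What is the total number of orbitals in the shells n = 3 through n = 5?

50

Shell n has n² orbitals: 3²=9 + 4²=16 + 5²=25 = 50 orbitals.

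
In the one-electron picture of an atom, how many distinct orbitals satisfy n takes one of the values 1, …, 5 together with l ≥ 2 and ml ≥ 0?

Per-shell orbital counts meeting the constraint:
n=3 → 3; n=4 → 7; n=5 → 12.
Total orbitals: 3 + 7 + 12 = 22.

22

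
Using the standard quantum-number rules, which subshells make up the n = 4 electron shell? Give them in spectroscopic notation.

For n = 4, ℓ runs from 0 to 3. In spectroscopic notation ℓ = 0,1,2,… ↔ s,p,d,f,g,h,i, so the subshells are 4s, 4p, 4d, 4f.

4s, 4p, 4d, 4f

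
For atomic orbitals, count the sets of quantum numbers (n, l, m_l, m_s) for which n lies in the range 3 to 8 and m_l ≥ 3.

Per-shell orbital counts meeting the constraint:
n=4 → 1; n=5 → 3; n=6 → 6; n=7 → 10; n=8 → 15.
Orbitals: 1 + 3 + 6 + 10 + 15 = 35. Including both spin states (m_s = ±1/2) gives 2 × 35 = 70 states.

70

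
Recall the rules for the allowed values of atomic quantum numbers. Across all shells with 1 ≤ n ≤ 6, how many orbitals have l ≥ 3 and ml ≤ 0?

28

Count contributing orbitals for each principal shell:
n=4 → 4; n=5 → 9; n=6 → 15.
Total orbitals: 4 + 9 + 15 = 28.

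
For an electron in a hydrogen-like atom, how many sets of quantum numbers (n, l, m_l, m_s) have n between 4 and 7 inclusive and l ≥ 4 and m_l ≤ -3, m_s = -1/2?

16

For each n in the range, tally the orbitals obeying l ≥ 4 and m_l ≤ -3:
n=5 → 2; n=6 → 5; n=7 → 9.
Orbitals: 2 + 5 + 9 = 16. With m_s fixed to -1/2 there is one state per orbital, so 16 states.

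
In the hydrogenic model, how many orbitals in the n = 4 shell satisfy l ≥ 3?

7

With n = 4 the allowed l are 0, 1, …, 3.
Contributions: l=3 → 7.
Total orbitals: 7.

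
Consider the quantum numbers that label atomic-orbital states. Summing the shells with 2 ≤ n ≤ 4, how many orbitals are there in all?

Shell n has n² orbitals: 2²=4 + 3²=9 + 4²=16 = 29 orbitals.

29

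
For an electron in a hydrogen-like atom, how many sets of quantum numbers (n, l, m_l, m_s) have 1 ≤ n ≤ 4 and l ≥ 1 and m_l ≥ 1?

Treat each shell separately and count matching orbitals:
n=2 → 1; n=3 → 3; n=4 → 6.
Orbitals: 1 + 3 + 6 = 10. Including both spin states (m_s = ±1/2) gives 2 × 10 = 20 states.

20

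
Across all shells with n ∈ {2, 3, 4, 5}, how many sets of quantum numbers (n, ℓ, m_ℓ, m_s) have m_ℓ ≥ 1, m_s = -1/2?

Treat each shell separately and count matching orbitals:
n=2 → 1; n=3 → 3; n=4 → 6; n=5 → 10.
Orbitals: 1 + 3 + 6 + 10 = 20. With m_s fixed to -1/2 there is one state per orbital, so 20 states.

20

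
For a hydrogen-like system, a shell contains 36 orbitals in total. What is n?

n² = 36 ⇒ n = 6.

n = 6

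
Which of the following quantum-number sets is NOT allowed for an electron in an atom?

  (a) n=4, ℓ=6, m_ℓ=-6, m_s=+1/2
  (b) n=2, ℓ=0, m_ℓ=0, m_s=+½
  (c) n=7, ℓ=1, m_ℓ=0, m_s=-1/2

(a) has ℓ = 6 ≥ n = 4, violating 0 ≤ ℓ ≤ n−1.
The remaining sets (b), (c) satisfy all four rules.

(a)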